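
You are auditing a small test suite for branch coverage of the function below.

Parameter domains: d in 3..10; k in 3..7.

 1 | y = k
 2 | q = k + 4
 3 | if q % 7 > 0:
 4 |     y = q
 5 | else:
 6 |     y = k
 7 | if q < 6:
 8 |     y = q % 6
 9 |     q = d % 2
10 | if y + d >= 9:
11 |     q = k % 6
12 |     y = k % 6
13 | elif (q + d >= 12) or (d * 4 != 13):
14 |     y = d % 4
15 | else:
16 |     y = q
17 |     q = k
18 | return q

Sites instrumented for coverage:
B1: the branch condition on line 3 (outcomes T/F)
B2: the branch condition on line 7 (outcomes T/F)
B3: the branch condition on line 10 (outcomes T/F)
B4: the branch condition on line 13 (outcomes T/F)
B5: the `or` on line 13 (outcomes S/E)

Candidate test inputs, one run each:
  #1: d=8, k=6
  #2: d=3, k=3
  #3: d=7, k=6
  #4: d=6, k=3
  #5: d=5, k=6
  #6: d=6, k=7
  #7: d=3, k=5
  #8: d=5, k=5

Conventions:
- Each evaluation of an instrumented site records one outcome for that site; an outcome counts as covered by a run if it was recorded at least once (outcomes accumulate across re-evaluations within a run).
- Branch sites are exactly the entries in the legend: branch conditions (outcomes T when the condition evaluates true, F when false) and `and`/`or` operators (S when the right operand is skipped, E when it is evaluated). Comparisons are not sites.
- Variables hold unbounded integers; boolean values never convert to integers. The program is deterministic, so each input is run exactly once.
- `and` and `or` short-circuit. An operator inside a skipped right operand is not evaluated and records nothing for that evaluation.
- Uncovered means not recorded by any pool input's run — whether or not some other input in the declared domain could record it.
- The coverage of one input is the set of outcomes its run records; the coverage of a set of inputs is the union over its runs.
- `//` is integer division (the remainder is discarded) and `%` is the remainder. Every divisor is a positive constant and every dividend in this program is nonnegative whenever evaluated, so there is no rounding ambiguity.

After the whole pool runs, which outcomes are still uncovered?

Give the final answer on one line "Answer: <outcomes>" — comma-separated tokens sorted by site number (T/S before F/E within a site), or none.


run #1 (d=8, k=6) records B1=T, B2=F, B3=T
run #2 (d=3, k=3) records B1=F, B2=F, B3=F, B4=T, B5=E
run #3 (d=7, k=6) records B1=T, B2=F, B3=T
run #4 (d=6, k=3) records B1=F, B2=F, B3=T
run #5 (d=5, k=6) records B1=T, B2=F, B3=T
run #6 (d=6, k=7) records B1=T, B2=F, B3=T
run #7 (d=3, k=5) records B1=T, B2=F, B3=T
run #8 (d=5, k=5) records B1=T, B2=F, B3=T
union over the pool: B1=T, B1=F, B2=F, B3=T, B3=F, B4=T, B5=E
uncovered (3 of 10): B2=T, B4=F, B5=S
Answer: B2=T, B4=F, B5=S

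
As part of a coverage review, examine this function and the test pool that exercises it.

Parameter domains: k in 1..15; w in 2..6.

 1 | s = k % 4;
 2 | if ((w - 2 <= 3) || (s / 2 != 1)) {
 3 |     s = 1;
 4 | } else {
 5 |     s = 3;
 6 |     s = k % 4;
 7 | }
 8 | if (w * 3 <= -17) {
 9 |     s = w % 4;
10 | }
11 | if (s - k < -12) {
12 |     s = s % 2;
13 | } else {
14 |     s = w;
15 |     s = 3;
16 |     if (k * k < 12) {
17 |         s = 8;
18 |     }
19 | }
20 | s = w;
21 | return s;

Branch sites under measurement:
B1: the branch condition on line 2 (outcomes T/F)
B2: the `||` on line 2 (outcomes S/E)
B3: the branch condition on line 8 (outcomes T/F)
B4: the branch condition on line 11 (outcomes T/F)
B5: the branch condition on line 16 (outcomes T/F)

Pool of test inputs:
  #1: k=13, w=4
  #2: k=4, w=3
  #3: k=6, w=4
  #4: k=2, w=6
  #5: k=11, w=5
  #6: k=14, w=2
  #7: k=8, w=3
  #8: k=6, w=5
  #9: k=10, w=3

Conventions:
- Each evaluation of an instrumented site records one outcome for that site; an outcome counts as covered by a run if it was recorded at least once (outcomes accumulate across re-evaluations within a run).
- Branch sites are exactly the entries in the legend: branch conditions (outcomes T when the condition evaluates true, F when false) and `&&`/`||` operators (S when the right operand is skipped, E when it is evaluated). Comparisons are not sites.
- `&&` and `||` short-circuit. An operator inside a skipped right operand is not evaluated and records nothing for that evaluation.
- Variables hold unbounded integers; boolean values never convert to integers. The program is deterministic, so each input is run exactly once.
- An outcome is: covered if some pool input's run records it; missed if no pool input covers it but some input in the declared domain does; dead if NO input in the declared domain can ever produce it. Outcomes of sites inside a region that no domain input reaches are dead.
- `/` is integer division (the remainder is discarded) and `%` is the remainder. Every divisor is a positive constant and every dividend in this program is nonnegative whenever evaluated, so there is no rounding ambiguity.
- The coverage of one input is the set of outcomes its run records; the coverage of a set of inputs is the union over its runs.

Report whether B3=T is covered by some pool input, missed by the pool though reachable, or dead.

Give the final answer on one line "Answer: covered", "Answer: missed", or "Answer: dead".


no pool input records B3=T
checking all 75 inputs in the declared domain: B3=T is never recorded -> dead
Answer: dead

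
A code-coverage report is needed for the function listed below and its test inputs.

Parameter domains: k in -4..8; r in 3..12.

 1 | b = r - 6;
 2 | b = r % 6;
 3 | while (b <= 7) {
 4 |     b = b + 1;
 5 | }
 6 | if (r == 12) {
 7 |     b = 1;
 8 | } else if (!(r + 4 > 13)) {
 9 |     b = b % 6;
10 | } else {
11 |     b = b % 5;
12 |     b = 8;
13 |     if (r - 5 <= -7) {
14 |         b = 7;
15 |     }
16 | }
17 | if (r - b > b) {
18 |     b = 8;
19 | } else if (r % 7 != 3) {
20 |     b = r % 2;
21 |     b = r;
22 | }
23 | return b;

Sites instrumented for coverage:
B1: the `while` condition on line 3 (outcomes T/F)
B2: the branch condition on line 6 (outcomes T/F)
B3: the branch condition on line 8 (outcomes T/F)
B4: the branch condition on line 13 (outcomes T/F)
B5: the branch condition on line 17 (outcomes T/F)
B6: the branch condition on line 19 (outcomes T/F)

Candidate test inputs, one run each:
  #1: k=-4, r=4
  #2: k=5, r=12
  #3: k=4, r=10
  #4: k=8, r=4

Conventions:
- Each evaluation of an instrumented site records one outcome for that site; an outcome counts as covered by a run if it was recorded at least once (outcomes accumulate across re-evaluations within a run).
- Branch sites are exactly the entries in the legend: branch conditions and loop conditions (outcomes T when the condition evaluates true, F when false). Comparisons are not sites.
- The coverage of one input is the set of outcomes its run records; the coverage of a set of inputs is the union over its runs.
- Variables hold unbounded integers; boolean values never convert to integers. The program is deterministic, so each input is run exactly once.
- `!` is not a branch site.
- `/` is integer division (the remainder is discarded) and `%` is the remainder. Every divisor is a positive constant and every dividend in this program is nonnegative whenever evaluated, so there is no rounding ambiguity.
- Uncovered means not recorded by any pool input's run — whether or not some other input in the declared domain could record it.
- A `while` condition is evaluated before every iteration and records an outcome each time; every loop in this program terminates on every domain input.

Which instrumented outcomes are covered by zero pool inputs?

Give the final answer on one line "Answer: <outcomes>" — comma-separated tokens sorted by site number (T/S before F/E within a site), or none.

input #1 (k=-4, r=4): events B1->T, B1->T, B1->T, B1->T, B1->F, B2->F, B3->T, B5->F, B6->T; covers B1=T, B1=F, B2=F, B3=T, B5=F, B6=T
input #2 (k=5, r=12): events B1->T, B1->T, B1->T, B1->T, B1->T, B1->T, B1->T, B1->T, B1->F, B2->T, B5->T; covers B1=T, B1=F, B2=T, B5=T
input #3 (k=4, r=10): events B1->T, B1->T, B1->T, B1->T, B1->F, B2->F, B3->F, B4->F, B5->F, B6->F; covers B1=T, B1=F, B2=F, B3=F, B4=F, B5=F, B6=F
input #4 (k=8, r=4): events B1->T, B1->T, B1->T, B1->T, B1->F, B2->F, B3->T, B5->F, B6->T; covers B1=T, B1=F, B2=F, B3=T, B5=F, B6=T
union over the pool: B1=T, B1=F, B2=T, B2=F, B3=T, B3=F, B4=F, B5=T, B5=F, B6=T, B6=F
uncovered (1 of 12): B4=T

Answer: B4=T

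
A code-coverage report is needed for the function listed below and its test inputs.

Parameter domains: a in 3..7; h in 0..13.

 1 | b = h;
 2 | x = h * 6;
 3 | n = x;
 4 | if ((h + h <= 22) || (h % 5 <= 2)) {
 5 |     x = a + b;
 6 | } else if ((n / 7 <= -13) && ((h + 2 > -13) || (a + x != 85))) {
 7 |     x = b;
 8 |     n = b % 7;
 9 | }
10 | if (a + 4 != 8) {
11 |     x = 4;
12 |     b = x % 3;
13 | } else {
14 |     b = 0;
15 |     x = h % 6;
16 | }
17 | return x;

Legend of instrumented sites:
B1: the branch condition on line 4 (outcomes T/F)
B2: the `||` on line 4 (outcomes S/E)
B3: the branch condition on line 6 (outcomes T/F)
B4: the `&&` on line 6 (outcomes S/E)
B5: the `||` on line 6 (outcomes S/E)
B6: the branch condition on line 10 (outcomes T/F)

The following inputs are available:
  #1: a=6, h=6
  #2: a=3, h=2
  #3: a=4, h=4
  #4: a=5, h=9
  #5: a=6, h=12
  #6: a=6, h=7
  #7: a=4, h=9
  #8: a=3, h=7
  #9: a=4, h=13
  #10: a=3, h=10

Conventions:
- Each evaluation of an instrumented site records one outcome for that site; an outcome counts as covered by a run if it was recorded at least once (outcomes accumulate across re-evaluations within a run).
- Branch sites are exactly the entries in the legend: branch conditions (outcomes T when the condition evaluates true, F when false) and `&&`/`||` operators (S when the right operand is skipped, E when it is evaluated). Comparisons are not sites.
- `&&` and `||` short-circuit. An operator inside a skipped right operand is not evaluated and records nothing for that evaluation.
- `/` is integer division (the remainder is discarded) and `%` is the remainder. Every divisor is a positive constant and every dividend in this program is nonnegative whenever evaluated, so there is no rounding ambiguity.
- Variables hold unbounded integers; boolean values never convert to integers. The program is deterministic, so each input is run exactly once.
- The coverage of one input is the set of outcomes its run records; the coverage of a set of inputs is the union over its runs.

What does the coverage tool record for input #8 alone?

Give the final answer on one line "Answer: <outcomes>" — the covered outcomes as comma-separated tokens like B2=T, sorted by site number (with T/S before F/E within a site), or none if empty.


Simulating input #8 (a=3, h=7) step by step:
  B2->S, B1->T, B6->T
collecting distinct outcomes: B1=T, B2=S, B6=T
Answer: B1=T, B2=S, B6=T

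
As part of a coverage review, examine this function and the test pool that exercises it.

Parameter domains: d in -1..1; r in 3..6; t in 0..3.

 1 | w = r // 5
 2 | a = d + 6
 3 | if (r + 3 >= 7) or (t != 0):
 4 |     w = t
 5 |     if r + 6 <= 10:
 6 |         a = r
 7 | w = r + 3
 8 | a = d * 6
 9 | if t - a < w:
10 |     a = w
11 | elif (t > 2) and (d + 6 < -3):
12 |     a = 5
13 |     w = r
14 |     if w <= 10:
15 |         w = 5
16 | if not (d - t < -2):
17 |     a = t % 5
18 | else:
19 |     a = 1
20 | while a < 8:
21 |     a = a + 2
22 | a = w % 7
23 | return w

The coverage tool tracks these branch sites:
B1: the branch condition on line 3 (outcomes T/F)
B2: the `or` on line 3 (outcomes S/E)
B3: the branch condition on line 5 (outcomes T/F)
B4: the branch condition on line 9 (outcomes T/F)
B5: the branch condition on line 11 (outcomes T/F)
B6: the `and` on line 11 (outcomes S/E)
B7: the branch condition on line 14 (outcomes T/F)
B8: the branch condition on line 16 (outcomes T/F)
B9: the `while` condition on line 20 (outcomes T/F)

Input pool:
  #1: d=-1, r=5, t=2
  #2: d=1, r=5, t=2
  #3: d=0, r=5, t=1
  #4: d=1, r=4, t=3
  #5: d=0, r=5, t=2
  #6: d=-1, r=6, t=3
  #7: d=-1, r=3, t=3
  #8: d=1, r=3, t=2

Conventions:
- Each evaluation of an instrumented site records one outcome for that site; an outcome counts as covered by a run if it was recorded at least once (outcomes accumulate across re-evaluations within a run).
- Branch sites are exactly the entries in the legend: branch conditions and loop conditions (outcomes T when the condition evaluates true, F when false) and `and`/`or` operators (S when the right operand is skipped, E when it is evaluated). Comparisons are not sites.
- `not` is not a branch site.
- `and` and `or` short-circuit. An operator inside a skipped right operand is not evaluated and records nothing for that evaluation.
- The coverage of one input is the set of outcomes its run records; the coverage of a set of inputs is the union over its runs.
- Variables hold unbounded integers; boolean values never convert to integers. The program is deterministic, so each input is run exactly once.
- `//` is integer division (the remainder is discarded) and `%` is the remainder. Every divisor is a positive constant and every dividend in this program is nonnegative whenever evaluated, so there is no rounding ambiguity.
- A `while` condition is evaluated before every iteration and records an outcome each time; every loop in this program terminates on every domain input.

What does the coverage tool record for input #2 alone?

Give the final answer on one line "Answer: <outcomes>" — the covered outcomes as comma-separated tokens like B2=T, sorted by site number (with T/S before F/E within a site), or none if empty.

Tracing the run of input #2 (d=1, r=5, t=2):
  B2->S, B1->T, B3->F, B4->T, B8->T, B9->T, B9->T, B9->T, B9->F
collecting distinct outcomes: B1=T, B2=S, B3=F, B4=T, B8=T, B9=T, B9=F

Answer: B1=T, B2=S, B3=F, B4=T, B8=T, B9=T, B9=F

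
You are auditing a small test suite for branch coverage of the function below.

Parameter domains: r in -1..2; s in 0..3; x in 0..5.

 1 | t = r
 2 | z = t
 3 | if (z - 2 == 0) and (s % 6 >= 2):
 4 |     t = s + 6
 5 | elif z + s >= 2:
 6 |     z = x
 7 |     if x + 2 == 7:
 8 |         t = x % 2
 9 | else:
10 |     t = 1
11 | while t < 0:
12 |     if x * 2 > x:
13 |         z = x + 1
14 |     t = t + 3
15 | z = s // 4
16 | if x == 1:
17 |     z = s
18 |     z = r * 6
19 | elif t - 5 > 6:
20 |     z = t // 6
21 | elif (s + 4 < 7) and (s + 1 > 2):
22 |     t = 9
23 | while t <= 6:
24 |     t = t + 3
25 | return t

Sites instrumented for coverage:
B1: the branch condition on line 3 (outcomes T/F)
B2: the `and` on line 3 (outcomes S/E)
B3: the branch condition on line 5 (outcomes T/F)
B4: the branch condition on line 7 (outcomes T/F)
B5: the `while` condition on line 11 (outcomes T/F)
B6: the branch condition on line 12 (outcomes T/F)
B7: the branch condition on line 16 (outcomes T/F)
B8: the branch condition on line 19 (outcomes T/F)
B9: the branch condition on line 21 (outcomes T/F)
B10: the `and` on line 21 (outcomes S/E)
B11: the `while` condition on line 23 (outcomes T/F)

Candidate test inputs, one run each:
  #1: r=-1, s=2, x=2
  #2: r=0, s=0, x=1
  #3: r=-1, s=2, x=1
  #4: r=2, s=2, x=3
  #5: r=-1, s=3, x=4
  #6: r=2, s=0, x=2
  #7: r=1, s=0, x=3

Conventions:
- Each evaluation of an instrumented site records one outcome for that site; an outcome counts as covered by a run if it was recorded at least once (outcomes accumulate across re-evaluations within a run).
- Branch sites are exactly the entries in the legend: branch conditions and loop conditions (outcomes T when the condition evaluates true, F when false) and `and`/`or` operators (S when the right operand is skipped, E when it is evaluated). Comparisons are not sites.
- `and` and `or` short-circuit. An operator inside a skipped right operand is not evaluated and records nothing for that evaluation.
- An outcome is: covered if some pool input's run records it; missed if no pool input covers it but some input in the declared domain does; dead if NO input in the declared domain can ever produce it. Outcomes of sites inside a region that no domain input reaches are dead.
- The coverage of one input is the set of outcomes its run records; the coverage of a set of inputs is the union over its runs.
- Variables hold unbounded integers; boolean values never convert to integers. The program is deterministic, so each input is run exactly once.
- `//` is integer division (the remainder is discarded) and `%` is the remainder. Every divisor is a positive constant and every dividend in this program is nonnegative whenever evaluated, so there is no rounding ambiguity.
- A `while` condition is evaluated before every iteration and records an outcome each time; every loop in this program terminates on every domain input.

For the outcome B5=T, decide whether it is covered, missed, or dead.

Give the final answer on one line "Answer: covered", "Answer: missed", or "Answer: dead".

B5=T is recorded by pool input(s) 5 -> covered

Answer: covered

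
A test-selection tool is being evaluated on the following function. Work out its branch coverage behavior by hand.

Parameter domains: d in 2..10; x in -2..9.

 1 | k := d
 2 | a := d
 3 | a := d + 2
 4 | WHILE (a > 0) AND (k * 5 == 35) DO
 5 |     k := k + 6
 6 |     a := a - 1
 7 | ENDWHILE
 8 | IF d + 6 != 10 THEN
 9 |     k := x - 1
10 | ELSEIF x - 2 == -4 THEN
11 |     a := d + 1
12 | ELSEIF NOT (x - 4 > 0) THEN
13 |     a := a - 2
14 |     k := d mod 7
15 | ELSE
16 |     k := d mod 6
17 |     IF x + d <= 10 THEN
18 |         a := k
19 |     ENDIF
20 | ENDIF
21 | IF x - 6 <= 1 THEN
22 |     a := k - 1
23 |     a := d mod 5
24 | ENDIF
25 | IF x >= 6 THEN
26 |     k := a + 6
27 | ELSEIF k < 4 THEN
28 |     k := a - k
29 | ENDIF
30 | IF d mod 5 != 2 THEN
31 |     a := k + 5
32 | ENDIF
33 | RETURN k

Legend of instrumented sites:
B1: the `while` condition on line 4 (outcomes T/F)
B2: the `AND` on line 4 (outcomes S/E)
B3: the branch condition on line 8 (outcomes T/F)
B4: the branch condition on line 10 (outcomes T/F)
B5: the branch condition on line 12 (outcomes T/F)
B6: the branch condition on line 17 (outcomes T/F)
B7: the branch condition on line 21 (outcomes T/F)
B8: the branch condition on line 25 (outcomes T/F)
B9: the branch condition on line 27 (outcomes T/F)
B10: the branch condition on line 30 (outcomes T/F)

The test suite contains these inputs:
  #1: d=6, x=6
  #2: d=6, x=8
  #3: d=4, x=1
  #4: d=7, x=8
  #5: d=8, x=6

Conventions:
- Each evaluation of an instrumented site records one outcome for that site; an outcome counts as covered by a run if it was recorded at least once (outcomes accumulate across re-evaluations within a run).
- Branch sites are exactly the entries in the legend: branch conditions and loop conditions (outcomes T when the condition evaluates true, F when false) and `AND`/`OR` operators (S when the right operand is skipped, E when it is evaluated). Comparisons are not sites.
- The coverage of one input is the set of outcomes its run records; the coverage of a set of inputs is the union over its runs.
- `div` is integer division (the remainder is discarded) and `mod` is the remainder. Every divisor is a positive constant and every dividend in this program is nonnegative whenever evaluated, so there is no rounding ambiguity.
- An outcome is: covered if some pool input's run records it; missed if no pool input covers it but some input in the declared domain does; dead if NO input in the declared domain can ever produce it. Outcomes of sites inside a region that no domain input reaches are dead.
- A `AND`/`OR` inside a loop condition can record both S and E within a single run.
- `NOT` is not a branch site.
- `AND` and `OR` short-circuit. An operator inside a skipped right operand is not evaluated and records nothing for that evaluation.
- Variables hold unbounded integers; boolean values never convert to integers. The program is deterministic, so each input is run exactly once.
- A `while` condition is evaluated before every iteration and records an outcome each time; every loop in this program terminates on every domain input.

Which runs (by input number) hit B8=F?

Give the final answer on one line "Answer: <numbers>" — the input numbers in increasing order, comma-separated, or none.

input #1 (d=6, x=6): misses B8=F
input #2 (d=6, x=8): misses B8=F
input #3 (d=4, x=1): covers B8=F
input #4 (d=7, x=8): misses B8=F
input #5 (d=8, x=6): misses B8=F

Answer: 3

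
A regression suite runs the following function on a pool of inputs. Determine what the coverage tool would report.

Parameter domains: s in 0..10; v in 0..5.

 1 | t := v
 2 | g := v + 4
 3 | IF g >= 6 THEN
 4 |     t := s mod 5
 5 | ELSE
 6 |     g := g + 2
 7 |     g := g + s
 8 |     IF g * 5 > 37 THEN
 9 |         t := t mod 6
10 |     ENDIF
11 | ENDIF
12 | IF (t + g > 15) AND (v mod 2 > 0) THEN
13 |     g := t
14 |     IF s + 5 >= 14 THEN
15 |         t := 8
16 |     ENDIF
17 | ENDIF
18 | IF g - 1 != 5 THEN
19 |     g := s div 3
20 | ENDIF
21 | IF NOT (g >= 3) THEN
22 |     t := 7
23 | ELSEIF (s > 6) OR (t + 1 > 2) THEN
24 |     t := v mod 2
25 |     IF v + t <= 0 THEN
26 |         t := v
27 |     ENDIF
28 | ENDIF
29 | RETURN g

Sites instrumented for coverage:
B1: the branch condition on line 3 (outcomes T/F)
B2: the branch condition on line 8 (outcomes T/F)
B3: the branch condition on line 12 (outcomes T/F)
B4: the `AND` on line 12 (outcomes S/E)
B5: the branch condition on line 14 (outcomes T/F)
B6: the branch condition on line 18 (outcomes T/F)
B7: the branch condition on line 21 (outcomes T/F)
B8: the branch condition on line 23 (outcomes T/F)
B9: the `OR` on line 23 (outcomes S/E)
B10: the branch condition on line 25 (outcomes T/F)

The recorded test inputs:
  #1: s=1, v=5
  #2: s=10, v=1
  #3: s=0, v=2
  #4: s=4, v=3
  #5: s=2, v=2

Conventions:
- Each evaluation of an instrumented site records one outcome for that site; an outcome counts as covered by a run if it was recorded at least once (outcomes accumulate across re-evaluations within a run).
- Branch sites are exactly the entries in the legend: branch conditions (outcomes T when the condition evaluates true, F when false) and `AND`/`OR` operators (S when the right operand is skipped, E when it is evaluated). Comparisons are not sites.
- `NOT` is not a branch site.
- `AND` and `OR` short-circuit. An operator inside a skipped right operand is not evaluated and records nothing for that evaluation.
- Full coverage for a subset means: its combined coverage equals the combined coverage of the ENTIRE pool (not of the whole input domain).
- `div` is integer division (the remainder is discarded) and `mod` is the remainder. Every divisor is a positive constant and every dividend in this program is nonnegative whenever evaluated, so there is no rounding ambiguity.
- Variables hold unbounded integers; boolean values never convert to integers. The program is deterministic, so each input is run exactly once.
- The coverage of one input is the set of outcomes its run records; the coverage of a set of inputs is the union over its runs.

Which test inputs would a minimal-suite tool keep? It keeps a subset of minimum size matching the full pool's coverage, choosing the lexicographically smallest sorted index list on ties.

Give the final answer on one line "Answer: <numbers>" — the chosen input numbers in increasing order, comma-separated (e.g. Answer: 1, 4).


input #1 (s=1, v=5): events B1->T, B4->S, B3->F, B6->T, B7->T; covers B1=T, B3=F, B4=S, B6=T, B7=T
input #2 (s=10, v=1): events B1->F, B2->T, B4->E, B3->T, B5->T, B6->T, B7->F, B9->S, B8->T, B10->F; covers B1=F, B2=T, B3=T, B4=E, B5=T, B6=T, B7=F, B8=T, B9=S, B10=F
input #3 (s=0, v=2): events B1->T, B4->S, B3->F, B6->F, B7->F, B9->E, B8->F; covers B1=T, B3=F, B4=S, B6=F, B7=F, B8=F, B9=E
input #4 (s=4, v=3): events B1->T, B4->S, B3->F, B6->T, B7->T; covers B1=T, B3=F, B4=S, B6=T, B7=T
input #5 (s=2, v=2): events B1->T, B4->S, B3->F, B6->F, B7->F, B9->E, B8->T, B10->F; covers B1=T, B3=F, B4=S, B6=F, B7=F, B8=T, B9=E, B10=F
the full pool covers 17 outcomes: B1=T, B1=F, B2=T, B3=T, B3=F, B4=S, B4=E, B5=T, B6=T, B6=F, B7=T, B7=F, B8=T, B8=F, B9=S, B9=E, B10=F
checked all size-1 subsets: none covers 17 outcomes (max 10/17)
checked all size-2 subsets: none covers 17 outcomes (max 16/17)
the canonical winner is {1, 2, 3}: size 3, full 17-outcome coverage, earliest index list among size-3 covers
Answer: 1, 2, 3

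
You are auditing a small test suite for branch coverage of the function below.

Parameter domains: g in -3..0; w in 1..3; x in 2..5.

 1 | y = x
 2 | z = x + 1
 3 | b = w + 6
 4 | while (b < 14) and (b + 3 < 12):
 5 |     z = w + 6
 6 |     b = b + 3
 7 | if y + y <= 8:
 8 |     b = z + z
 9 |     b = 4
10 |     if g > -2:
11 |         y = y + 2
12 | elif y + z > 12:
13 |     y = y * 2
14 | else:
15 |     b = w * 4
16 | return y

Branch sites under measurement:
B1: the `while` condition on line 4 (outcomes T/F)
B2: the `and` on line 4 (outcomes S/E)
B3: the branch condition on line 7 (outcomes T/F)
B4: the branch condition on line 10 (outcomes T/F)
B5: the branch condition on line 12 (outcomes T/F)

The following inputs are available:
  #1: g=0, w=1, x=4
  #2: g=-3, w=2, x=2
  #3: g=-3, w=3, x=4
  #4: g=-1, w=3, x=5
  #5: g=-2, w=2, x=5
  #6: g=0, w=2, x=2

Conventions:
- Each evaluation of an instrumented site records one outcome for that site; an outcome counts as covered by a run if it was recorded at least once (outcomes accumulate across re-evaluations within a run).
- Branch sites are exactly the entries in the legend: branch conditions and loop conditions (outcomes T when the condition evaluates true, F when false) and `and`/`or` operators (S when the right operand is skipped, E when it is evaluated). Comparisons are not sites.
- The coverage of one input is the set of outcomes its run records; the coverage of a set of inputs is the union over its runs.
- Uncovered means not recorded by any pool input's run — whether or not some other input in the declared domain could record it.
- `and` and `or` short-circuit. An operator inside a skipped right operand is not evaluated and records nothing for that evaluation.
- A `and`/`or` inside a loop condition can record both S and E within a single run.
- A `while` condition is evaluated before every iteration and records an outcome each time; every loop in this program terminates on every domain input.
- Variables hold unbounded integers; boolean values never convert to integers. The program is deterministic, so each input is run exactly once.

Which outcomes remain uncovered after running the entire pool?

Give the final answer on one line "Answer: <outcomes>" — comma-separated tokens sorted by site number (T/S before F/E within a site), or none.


#1 (g=0, w=1, x=4) -> B2->E, B1->T, B2->E, B1->F, B3->T, B4->T; covered: B1=T, B1=F, B2=E, B3=T, B4=T
#2 (g=-3, w=2, x=2) -> B2->E, B1->T, B2->E, B1->F, B3->T, B4->F; covered: B1=T, B1=F, B2=E, B3=T, B4=F
#3 (g=-3, w=3, x=4) -> B2->E, B1->F, B3->T, B4->F; covered: B1=F, B2=E, B3=T, B4=F
#4 (g=-1, w=3, x=5) -> B2->E, B1->F, B3->F, B5->F; covered: B1=F, B2=E, B3=F, B5=F
#5 (g=-2, w=2, x=5) -> B2->E, B1->T, B2->E, B1->F, B3->F, B5->T; covered: B1=T, B1=F, B2=E, B3=F, B5=T
#6 (g=0, w=2, x=2) -> B2->E, B1->T, B2->E, B1->F, B3->T, B4->T; covered: B1=T, B1=F, B2=E, B3=T, B4=T
union over the pool: B1=T, B1=F, B2=E, B3=T, B3=F, B4=T, B4=F, B5=T, B5=F
uncovered (1 of 10): B2=S
Answer: B2=S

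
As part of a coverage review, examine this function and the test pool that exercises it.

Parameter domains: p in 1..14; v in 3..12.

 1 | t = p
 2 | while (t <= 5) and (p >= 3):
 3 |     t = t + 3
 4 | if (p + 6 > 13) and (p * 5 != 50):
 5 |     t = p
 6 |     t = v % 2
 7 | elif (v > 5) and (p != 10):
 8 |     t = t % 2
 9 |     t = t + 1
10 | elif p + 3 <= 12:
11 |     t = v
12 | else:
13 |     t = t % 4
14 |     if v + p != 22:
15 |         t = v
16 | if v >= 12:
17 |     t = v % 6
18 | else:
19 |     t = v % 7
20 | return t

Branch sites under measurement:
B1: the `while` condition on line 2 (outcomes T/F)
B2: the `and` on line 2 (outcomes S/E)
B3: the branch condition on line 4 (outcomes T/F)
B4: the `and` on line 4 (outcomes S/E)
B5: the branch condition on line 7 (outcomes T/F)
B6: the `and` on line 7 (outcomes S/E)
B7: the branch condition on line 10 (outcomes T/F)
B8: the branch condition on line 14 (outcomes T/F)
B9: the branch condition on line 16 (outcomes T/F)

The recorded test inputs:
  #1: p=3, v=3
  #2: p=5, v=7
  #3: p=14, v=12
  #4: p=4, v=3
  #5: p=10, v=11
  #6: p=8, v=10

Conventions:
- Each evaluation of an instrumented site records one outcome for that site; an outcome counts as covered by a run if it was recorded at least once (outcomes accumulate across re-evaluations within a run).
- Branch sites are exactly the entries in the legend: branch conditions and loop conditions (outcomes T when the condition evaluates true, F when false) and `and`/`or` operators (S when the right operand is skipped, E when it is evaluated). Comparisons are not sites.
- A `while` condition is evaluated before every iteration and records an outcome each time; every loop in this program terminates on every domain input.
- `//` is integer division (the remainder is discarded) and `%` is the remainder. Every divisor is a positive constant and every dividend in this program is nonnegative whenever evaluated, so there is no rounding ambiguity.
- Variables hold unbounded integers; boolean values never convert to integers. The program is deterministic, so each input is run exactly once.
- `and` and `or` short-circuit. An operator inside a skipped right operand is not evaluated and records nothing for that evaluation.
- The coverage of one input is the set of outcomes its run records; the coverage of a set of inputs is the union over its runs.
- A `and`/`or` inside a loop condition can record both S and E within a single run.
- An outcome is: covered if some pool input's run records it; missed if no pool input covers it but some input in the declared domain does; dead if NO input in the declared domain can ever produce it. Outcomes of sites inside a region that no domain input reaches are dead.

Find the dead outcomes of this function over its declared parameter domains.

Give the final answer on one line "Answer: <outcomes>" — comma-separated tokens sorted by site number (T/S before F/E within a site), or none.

exhaustive pass over the 140-input domain:
  reachable outcomes have witnesses, e.g. B1=T (e.g. p=3, v=3), B1=F (e.g. p=1, v=3), B2=S (e.g. p=3, v=3), B2=E (e.g. p=1, v=3)

Answer: none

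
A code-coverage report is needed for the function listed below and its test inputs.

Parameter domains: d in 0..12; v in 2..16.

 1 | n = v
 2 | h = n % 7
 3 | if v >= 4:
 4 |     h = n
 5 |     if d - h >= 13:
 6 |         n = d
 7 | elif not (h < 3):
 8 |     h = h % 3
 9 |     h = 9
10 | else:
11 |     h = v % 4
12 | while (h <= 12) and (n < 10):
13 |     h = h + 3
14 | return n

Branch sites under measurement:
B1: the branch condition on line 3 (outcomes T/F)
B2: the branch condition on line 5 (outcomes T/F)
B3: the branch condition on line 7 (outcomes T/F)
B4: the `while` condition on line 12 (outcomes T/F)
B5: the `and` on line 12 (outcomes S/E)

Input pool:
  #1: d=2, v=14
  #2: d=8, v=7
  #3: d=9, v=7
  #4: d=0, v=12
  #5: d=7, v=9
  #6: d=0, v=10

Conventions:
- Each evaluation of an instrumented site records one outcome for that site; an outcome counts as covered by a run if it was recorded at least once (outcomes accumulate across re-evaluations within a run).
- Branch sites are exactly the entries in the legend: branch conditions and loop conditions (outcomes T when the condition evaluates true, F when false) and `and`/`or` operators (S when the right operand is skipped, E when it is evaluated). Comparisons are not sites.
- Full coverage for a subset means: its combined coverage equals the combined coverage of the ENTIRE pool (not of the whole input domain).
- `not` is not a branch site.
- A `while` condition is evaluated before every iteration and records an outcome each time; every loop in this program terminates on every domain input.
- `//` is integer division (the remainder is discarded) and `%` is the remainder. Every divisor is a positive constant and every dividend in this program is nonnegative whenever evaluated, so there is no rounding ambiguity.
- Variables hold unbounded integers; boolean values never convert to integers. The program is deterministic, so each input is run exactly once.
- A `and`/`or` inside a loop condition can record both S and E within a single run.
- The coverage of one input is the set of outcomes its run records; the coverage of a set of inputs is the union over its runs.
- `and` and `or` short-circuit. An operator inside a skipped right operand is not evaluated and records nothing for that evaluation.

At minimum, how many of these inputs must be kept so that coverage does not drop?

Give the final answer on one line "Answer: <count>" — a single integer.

input #1, d=2, v=14: events B1->T, B2->F, B5->S, B4->F; outcomes B1=T, B2=F, B4=F, B5=S
input #2, d=8, v=7: events B1->T, B2->F, B5->E, B4->T, B5->E, B4->T, B5->S, B4->F; outcomes B1=T, B2=F, B4=T, B4=F, B5=S, B5=E
input #3, d=9, v=7: events B1->T, B2->F, B5->E, B4->T, B5->E, B4->T, B5->S, B4->F; outcomes B1=T, B2=F, B4=T, B4=F, B5=S, B5=E
input #4, d=0, v=12: events B1->T, B2->F, B5->E, B4->F; outcomes B1=T, B2=F, B4=F, B5=E
input #5, d=7, v=9: events B1->T, B2->F, B5->E, B4->T, B5->E, B4->T, B5->S, B4->F; outcomes B1=T, B2=F, B4=T, B4=F, B5=S, B5=E
input #6, d=0, v=10: events B1->T, B2->F, B5->E, B4->F; outcomes B1=T, B2=F, B4=F, B5=E
the full pool covers 6 outcomes: B1=T, B2=F, B4=T, B4=F, B5=S, B5=E
at size 1, {2} reaches all 6 outcomes; every lexicographically earlier size-1 subset fails

Answer: 1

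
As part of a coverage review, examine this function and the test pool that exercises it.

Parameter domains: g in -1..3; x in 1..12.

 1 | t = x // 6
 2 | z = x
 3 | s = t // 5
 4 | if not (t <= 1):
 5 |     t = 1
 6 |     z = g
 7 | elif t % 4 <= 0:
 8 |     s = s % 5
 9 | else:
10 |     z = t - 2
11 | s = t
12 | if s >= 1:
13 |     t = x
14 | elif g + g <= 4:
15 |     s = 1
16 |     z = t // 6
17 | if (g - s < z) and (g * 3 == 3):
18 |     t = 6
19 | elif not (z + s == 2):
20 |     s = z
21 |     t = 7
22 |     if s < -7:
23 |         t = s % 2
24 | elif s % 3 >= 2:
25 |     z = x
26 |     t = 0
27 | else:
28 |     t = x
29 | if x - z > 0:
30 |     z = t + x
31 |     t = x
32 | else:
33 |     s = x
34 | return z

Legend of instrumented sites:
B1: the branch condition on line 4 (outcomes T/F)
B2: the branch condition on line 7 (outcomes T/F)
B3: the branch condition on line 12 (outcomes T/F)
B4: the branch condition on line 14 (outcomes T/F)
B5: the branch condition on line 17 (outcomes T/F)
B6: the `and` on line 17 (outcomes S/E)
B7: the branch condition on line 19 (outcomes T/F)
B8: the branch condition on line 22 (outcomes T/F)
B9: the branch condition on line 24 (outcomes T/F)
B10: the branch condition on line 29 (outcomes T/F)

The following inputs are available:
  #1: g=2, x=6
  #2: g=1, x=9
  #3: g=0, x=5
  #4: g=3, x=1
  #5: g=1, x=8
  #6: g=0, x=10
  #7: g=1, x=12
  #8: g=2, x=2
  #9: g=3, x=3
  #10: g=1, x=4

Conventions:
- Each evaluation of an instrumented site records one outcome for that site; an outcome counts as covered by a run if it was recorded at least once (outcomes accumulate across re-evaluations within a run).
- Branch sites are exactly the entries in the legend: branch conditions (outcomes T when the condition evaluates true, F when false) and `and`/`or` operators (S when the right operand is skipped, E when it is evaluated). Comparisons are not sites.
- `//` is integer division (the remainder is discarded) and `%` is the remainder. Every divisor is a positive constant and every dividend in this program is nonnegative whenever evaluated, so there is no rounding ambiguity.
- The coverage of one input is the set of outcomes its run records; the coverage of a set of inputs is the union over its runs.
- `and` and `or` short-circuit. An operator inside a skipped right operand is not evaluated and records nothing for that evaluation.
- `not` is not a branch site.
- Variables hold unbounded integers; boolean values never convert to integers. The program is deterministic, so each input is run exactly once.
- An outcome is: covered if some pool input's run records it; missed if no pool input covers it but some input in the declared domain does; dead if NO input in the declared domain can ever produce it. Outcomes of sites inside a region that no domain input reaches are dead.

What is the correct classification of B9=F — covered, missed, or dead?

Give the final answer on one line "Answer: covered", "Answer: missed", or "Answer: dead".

no pool input records B9=F
but domain input (g=3, x=2) does record it -> reachable, so missed

Answer: missed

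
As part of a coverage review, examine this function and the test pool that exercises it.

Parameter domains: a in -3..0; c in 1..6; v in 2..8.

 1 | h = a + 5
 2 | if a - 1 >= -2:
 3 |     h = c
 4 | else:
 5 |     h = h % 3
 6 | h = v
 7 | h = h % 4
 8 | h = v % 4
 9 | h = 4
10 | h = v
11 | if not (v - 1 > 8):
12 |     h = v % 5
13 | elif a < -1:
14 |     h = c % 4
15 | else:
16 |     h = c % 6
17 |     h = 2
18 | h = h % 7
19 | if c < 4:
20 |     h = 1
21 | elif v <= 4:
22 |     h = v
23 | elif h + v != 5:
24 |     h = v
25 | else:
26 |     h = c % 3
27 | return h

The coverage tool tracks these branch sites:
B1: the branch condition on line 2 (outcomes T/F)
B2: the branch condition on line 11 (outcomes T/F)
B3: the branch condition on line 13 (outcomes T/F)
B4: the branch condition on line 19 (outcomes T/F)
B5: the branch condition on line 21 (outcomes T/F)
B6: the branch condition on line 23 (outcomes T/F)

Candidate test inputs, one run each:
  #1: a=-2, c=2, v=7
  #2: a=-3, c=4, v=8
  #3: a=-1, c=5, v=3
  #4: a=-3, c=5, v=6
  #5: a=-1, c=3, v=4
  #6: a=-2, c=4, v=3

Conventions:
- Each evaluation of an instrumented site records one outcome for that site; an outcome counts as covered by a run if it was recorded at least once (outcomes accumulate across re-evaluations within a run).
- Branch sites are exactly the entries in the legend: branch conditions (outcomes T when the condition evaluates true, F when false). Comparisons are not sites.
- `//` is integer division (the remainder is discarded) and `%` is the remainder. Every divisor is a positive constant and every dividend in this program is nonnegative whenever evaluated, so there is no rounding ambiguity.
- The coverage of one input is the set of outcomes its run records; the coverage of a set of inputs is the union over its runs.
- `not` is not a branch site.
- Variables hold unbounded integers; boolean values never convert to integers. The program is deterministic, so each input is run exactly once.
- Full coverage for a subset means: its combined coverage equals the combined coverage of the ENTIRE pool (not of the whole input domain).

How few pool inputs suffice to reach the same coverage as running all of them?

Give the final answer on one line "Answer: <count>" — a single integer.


input #1 (a=-2, c=2, v=7): covers B1=F, B2=T, B4=T
input #2 (a=-3, c=4, v=8): covers B1=F, B2=T, B4=F, B5=F, B6=T
input #3 (a=-1, c=5, v=3): covers B1=T, B2=T, B4=F, B5=T
input #4 (a=-3, c=5, v=6): covers B1=F, B2=T, B4=F, B5=F, B6=T
input #5 (a=-1, c=3, v=4): covers B1=T, B2=T, B4=T
input #6 (a=-2, c=4, v=3): covers B1=F, B2=T, B4=F, B5=T
together the pool reaches 8 outcomes: B1=T, B1=F, B2=T, B4=T, B4=F, B5=T, B5=F, B6=T
every size-1 subset falls short of the 8 outcomes (best: 5/8)
every size-2 subset falls short of the 8 outcomes (best: 7/8)
the canonical winner is {1, 2, 3}: size 3, full 8-outcome coverage, earliest index list among size-3 covers
Answer: 3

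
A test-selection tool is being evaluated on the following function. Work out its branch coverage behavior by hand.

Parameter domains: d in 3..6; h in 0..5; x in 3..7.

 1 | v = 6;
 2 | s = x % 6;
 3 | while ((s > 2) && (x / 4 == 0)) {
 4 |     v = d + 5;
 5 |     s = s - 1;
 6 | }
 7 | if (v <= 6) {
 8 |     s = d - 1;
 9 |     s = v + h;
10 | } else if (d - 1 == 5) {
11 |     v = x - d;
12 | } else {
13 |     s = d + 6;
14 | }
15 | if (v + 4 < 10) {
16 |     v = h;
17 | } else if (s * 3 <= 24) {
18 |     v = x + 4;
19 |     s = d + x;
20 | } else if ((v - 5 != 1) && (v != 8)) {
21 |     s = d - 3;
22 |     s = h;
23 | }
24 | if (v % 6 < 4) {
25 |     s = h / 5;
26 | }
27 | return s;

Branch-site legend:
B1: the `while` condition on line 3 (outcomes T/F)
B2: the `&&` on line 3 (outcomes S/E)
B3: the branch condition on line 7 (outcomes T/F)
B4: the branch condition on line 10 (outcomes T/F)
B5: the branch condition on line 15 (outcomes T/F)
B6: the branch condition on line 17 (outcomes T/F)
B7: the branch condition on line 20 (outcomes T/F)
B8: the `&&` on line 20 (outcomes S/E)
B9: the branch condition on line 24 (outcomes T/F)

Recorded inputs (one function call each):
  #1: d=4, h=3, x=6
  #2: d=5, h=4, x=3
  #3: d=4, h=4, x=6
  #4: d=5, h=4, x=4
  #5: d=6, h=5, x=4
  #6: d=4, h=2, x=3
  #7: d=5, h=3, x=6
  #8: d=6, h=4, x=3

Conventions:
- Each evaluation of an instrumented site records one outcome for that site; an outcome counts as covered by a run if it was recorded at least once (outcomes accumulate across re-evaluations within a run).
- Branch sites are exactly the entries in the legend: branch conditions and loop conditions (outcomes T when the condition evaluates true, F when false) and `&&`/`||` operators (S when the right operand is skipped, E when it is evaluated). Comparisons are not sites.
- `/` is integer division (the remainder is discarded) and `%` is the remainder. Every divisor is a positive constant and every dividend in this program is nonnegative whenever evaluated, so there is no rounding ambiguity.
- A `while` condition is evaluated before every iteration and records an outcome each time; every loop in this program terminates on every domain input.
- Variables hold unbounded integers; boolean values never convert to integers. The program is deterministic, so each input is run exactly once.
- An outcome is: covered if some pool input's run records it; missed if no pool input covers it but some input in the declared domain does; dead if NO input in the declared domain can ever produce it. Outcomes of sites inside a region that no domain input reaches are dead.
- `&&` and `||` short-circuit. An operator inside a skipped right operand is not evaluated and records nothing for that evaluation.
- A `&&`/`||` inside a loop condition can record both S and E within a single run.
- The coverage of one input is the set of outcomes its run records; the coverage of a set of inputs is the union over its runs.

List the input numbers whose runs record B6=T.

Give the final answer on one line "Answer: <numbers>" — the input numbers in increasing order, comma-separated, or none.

input #1 (d=4, h=3, x=6): does not produce B6=T
input #2 (d=5, h=4, x=3): does not produce B6=T
input #3 (d=4, h=4, x=6): does not produce B6=T
input #4 (d=5, h=4, x=4): does not produce B6=T
input #5 (d=6, h=5, x=4): does not produce B6=T
input #6 (d=4, h=2, x=3): does not produce B6=T
input #7 (d=5, h=3, x=6): does not produce B6=T
input #8 (d=6, h=4, x=3): does not produce B6=T

Answer: none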